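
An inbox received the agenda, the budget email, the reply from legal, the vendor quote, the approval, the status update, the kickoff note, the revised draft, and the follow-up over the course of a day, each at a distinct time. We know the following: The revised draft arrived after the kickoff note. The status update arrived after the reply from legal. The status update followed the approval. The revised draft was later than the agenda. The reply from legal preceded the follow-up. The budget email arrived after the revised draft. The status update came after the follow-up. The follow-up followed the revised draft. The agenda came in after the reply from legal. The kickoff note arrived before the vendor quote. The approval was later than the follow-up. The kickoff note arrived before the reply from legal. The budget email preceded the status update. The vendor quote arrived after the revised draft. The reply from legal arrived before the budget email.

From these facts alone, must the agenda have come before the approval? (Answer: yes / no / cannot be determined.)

Chain the constraints: the agenda → the revised draft → the follow-up → the approval. Each link is directly stated, so the agenda comes before the approval.

yes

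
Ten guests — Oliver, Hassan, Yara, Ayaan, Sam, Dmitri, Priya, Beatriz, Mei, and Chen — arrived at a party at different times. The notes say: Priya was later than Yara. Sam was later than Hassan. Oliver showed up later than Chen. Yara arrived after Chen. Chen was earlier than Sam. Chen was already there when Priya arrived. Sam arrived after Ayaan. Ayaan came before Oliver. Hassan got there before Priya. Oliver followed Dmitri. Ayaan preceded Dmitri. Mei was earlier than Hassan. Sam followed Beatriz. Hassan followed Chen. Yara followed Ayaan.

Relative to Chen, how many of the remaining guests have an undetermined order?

4

Forced after Chen: Hassan, Oliver, Priya, Sam, and Yara.
That leaves Ayaan, Beatriz, Dmitri, and Mei with no forced order relative to Chen — 4.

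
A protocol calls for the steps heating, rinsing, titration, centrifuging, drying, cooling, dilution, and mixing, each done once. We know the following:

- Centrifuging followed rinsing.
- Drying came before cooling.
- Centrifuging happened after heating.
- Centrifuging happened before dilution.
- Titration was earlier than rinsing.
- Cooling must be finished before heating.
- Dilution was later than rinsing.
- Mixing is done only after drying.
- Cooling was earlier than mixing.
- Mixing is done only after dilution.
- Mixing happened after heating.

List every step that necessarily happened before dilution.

centrifuging, cooling, drying, heating, rinsing, titration

Directly stated before dilution: centrifuging and rinsing.
Cooling reaches dilution via cooling → heating → centrifuging → dilution.
Drying reaches dilution via drying → cooling → heating → centrifuging → dilution.
Heating reaches dilution via heating → centrifuging → dilution.
Likewise titration reaches dilution by chaining the stated constraints.
No chain forces mixing ahead of dilution.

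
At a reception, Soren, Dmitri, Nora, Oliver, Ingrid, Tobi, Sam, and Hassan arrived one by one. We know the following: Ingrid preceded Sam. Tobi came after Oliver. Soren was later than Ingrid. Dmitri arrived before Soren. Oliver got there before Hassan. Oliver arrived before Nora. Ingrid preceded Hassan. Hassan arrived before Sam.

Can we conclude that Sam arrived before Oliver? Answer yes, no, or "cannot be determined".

no

Tracing the constraints gives Oliver → Hassan → Sam, so Oliver must come before Sam.
That means Sam cannot be before Oliver.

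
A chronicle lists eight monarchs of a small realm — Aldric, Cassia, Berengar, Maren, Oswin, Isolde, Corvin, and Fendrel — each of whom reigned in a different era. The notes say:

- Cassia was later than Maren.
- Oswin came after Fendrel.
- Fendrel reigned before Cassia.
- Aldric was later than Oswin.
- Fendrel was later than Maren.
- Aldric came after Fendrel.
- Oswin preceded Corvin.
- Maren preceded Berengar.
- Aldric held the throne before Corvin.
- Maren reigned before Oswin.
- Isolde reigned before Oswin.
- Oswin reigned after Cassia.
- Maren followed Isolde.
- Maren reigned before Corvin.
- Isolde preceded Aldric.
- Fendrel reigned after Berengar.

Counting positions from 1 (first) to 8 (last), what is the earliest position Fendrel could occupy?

4

Berengar, Isolde, and Maren must all come before Fendrel — 3 forced predecessors.
Nothing else is forced ahead of Fendrel, so their earliest slot is position 3 + 1 = 4.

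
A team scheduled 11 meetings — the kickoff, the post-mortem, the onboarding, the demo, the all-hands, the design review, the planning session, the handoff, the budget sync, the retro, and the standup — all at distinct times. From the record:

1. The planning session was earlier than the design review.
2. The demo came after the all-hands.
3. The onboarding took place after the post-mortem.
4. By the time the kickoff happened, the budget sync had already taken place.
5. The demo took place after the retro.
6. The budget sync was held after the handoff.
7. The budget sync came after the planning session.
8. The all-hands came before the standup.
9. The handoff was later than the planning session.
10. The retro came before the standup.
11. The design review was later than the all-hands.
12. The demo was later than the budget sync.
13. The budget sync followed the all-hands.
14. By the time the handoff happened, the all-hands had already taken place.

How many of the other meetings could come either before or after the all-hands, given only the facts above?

Forced after the all-hands: the budget sync, the demo, the design review, the handoff, the kickoff, and the standup.
That leaves the onboarding, the planning session, the post-mortem, and the retro with no forced order relative to the all-hands — 4.

4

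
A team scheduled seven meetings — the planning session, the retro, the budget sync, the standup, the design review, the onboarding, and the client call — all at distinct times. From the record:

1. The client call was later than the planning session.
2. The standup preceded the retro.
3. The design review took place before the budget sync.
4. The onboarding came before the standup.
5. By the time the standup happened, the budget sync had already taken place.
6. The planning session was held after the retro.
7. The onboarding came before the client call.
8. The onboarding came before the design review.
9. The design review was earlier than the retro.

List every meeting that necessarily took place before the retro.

Directly stated before the retro: the design review and the standup.
The budget sync reaches the retro via the budget sync → the standup → the retro.
The onboarding reaches the retro via the onboarding → the design review → the retro.
No chain forces the planning session (or any of the others) ahead of the retro.

the budget sync, the design review, the onboarding, the standup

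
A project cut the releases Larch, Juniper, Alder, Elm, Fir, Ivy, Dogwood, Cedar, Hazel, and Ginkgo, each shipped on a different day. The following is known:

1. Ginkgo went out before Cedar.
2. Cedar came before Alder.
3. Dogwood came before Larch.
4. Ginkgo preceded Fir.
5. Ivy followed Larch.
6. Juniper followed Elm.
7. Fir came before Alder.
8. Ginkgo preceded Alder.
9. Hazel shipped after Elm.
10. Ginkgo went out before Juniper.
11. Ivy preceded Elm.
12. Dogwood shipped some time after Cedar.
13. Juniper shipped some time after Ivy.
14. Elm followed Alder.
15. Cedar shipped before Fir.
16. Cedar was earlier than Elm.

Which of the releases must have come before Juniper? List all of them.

Alder, Cedar, Dogwood, Elm, Fir, Ginkgo, Ivy, Larch

Directly stated before Juniper: Elm, Ginkgo, and Ivy.
Alder reaches Juniper via Alder → Elm → Juniper.
Cedar reaches Juniper via Cedar → Elm → Juniper.
Dogwood reaches Juniper via Dogwood → Larch → Ivy → Juniper.
Likewise Fir and Larch each reach Juniper by chaining the stated constraints.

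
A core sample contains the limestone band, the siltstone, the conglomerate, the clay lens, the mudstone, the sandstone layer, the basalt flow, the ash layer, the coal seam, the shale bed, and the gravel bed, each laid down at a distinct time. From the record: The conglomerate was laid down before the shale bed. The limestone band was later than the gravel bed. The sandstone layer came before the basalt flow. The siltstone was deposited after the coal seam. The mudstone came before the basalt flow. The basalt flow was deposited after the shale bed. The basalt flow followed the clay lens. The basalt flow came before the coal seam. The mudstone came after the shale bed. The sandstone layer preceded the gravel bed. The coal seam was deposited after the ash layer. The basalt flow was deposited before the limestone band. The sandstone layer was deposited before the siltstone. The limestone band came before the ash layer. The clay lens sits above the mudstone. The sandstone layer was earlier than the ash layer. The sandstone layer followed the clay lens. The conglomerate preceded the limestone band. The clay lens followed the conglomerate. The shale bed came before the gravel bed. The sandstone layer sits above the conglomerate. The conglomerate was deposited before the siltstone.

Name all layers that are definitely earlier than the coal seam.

Directly stated before the coal seam: the ash layer and the basalt flow.
The clay lens reaches the coal seam via the clay lens → the basalt flow → the coal seam.
The conglomerate reaches the coal seam via the conglomerate → the sandstone layer → the ash layer → the coal seam.
The gravel bed reaches the coal seam via the gravel bed → the limestone band → the ash layer → the coal seam.
Likewise the limestone band, the mudstone, the sandstone layer, and the shale bed each reach the coal seam by chaining the stated constraints.
No chain forces the siltstone ahead of the coal seam.

the ash layer, the basalt flow, the clay lens, the conglomerate, the gravel bed, the limestone band, the mudstone, the sandstone layer, the shale bed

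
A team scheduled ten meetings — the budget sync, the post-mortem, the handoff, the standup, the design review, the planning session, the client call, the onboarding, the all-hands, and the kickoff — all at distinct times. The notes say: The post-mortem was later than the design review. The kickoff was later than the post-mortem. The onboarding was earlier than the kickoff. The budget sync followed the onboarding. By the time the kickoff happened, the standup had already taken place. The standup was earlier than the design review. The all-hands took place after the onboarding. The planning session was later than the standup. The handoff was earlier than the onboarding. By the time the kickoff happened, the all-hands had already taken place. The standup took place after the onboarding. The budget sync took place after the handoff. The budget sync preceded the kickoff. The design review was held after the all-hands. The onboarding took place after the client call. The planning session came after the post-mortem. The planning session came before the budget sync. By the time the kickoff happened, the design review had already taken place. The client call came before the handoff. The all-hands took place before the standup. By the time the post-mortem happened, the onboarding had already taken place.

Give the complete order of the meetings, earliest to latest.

The constraints fix every adjacent pair, so only one ordering works:
the client call → the handoff → the onboarding → the all-hands → the standup → the design review → the post-mortem → the planning session → the budget sync → the kickoff.

the client call, the handoff, the onboarding, the all-hands, the standup, the design review, the post-mortem, the planning session, the budget sync, the kickoff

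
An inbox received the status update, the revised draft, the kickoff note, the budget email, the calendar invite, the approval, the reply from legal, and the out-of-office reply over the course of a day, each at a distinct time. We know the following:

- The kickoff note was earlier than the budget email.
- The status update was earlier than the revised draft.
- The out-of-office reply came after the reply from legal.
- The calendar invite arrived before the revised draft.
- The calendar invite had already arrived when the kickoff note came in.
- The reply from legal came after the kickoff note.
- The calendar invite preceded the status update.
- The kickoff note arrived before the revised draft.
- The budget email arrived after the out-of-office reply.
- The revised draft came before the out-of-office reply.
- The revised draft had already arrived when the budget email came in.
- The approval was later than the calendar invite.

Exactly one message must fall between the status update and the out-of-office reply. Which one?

Tracing the constraints gives the status update → the revised draft → the out-of-office reply, so the revised draft sits after the status update and before the out-of-office reply.
No other message is forced both after the status update and before the out-of-office reply.

the revised draft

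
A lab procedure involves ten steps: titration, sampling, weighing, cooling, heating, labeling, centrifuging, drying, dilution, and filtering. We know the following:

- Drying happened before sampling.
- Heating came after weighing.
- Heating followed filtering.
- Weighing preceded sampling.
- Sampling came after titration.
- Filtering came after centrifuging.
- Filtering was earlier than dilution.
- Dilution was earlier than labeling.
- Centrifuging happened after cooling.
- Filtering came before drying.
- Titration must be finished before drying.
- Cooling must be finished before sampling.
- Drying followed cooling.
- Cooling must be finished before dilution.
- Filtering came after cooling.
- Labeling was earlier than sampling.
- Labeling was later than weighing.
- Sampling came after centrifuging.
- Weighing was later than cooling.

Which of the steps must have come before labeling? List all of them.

centrifuging, cooling, dilution, filtering, weighing

Directly stated before labeling: dilution and weighing.
Centrifuging reaches labeling via centrifuging → filtering → dilution → labeling.
Cooling reaches labeling via cooling → dilution → labeling.
Filtering reaches labeling via filtering → dilution → labeling.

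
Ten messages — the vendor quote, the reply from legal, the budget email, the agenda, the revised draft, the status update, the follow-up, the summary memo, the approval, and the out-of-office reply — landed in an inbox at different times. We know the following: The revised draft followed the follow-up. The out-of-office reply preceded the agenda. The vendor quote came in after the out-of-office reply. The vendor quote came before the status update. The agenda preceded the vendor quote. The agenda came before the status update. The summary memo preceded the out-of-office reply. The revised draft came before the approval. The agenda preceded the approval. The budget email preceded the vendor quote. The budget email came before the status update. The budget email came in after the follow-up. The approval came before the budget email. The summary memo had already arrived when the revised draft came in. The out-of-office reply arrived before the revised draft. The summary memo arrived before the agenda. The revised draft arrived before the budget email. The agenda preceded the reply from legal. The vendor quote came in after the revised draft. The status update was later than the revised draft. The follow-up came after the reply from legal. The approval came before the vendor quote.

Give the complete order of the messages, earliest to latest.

the summary memo, the out-of-office reply, the agenda, the reply from legal, the follow-up, the revised draft, the approval, the budget email, the vendor quote, the status update

The constraints fix every adjacent pair, so only one ordering works:
the summary memo → the out-of-office reply → the agenda → the reply from legal → the follow-up → the revised draft → the approval → the budget email → the vendor quote → the status update.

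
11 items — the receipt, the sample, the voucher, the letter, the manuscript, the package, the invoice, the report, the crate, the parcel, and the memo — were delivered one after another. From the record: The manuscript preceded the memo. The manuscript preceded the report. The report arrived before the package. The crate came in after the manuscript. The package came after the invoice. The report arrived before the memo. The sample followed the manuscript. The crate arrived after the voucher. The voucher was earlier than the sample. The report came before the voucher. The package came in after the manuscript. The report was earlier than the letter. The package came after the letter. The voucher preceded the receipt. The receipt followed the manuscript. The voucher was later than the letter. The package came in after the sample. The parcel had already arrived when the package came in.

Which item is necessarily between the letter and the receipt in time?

Tracing the constraints gives the letter → the voucher → the receipt, so the voucher sits after the letter and before the receipt.
No other item is forced both after the letter and before the receipt.

the voucher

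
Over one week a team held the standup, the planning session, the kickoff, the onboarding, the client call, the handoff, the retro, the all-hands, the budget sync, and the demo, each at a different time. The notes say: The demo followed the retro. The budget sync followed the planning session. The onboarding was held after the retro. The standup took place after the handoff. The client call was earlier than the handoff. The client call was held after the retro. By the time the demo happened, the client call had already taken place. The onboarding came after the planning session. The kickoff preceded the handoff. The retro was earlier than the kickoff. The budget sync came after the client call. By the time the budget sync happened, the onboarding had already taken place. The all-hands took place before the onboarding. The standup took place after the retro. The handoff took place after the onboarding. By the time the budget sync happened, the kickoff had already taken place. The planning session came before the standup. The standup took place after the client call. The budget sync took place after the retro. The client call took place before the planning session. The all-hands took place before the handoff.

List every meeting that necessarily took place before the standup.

Directly stated before the standup: the client call, the handoff, the planning session, and the retro.
The all-hands reaches the standup via the all-hands → the handoff → the standup.
The kickoff reaches the standup via the kickoff → the handoff → the standup.
The onboarding reaches the standup via the onboarding → the handoff → the standup.
No chain forces the demo (or any of the others) ahead of the standup.

the all-hands, the client call, the handoff, the kickoff, the onboarding, the planning session, the retro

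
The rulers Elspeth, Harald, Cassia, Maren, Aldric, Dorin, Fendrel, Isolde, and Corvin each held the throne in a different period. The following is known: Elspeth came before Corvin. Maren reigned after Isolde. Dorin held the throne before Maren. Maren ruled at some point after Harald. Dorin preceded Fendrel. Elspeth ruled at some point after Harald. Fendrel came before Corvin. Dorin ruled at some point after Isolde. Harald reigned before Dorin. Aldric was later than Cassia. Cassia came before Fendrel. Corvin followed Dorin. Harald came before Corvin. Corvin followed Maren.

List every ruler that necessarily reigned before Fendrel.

Directly stated before Fendrel: Cassia and Dorin.
Harald reaches Fendrel via Harald → Dorin → Fendrel.
Isolde reaches Fendrel via Isolde → Dorin → Fendrel.
No chain forces Aldric (or any of the others) ahead of Fendrel.

Cassia, Dorin, Harald, Isolde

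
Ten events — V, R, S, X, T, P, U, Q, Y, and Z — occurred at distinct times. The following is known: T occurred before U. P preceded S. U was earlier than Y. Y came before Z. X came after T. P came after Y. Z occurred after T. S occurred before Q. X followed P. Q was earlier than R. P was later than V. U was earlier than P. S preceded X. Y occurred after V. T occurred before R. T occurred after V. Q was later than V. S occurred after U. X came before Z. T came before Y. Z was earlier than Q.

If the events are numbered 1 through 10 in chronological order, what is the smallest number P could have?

T, U, V, and Y must all come before P — 4 forced predecessors.
Nothing else is forced ahead of P, so its earliest slot is position 4 + 1 = 5.

5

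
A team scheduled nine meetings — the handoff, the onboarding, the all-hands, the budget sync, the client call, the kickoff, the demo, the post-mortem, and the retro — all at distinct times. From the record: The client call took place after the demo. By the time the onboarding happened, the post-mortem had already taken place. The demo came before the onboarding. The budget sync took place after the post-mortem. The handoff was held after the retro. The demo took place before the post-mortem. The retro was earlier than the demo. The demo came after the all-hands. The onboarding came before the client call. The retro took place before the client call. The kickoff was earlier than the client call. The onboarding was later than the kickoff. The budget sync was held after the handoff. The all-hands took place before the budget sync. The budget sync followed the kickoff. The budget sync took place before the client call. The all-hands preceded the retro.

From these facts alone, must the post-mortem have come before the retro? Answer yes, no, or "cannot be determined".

Tracing the constraints gives the retro → the demo → the post-mortem, so the retro must come before the post-mortem.
That means the post-mortem cannot be before the retro.

no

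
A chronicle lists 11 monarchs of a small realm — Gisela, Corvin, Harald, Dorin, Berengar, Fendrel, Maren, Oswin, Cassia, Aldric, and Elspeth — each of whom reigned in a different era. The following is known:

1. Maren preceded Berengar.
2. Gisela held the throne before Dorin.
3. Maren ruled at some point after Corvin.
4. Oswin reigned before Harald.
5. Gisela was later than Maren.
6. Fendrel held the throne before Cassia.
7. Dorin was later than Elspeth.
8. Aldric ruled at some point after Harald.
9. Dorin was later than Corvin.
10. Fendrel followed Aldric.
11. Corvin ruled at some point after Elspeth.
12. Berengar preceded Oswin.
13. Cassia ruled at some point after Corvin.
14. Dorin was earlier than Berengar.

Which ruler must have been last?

Every other ruler has a chain of constraints placing them before Cassia, so Cassia is last.

Cassia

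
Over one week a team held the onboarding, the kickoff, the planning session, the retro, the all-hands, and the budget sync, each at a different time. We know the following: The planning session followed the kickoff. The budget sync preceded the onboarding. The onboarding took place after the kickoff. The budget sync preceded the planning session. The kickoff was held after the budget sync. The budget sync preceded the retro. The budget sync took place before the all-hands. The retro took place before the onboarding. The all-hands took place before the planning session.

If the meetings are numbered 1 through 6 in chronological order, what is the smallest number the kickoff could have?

2

The budget sync must come before the kickoff — 1 forced predecessor.
Nothing else is forced ahead of the kickoff, so its earliest slot is position 1 + 1 = 2.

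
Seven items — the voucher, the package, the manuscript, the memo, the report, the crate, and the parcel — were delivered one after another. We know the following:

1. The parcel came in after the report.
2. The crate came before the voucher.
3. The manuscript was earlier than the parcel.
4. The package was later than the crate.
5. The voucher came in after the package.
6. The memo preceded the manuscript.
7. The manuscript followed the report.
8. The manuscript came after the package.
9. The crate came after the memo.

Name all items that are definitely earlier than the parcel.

Directly stated before the parcel: the manuscript and the report.
The crate reaches the parcel via the crate → the package → the manuscript → the parcel.
The memo reaches the parcel via the memo → the manuscript → the parcel.
The package reaches the parcel via the package → the manuscript → the parcel.
No chain forces the voucher ahead of the parcel.

the crate, the manuscript, the memo, the package, the report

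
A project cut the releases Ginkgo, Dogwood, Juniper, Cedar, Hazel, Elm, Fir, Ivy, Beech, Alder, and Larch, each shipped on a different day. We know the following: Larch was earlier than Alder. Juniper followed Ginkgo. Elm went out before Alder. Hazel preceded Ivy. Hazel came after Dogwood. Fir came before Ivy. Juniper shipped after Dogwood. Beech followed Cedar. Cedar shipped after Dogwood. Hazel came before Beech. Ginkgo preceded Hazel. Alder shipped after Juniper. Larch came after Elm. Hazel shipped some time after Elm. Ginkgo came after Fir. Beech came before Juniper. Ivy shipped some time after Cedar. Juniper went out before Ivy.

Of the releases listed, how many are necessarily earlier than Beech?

6

Directly stated before Beech: Cedar and Hazel.
Dogwood reaches Beech via Dogwood → Hazel → Beech.
Elm reaches Beech via Elm → Hazel → Beech.
Fir reaches Beech via Fir → Ginkgo → Hazel → Beech.
Likewise Ginkgo reaches Beech by chaining the stated constraints.
No chain forces Alder (or any of the others) ahead of Beech.
That's Cedar, Dogwood, Elm, Fir, Ginkgo, and Hazel — 6 in all.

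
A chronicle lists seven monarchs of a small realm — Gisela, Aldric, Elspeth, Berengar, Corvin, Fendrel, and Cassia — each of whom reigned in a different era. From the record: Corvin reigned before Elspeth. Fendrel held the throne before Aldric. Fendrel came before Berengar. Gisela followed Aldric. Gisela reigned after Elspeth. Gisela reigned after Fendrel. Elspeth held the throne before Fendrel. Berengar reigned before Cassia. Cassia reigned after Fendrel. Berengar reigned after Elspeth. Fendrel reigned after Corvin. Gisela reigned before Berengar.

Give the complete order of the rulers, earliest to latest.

Corvin, Elspeth, Fendrel, Aldric, Gisela, Berengar, Cassia

The constraints fix every adjacent pair, so only one ordering works:
Corvin → Elspeth → Fendrel → Aldric → Gisela → Berengar → Cassia.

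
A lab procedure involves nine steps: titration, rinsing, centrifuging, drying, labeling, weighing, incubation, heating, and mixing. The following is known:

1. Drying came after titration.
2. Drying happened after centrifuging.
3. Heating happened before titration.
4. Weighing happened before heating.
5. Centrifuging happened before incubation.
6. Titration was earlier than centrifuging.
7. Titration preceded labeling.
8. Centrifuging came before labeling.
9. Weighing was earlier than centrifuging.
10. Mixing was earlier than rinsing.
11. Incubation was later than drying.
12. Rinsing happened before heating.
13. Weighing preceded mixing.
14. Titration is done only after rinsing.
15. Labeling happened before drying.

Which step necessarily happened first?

weighing

Weighing has a chain of constraints placing it before every other step, so weighing must be first.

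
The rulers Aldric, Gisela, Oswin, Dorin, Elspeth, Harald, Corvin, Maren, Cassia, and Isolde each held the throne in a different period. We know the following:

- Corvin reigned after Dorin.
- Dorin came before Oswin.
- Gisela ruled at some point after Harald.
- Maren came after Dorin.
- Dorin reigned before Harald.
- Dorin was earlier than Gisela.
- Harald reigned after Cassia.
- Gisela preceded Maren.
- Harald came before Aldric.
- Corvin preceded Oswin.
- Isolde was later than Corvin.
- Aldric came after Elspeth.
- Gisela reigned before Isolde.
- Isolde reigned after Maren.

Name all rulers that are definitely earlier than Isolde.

Directly stated before Isolde: Corvin, Gisela, and Maren.
Cassia reaches Isolde via Cassia → Harald → Gisela → Isolde.
Dorin reaches Isolde via Dorin → Corvin → Isolde.
Harald reaches Isolde via Harald → Gisela → Isolde.
No chain forces Elspeth (or any of the others) ahead of Isolde.

Cassia, Corvin, Dorin, Gisela, Harald, Maren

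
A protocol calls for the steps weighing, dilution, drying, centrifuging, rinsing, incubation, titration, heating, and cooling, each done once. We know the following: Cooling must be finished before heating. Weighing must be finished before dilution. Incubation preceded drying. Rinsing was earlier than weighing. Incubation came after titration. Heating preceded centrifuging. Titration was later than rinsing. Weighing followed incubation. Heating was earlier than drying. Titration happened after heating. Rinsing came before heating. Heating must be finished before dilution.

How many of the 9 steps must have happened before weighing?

Directly stated before weighing: incubation and rinsing.
Cooling reaches weighing via cooling → heating → titration → incubation → weighing.
Heating reaches weighing via heating → titration → incubation → weighing.
Titration reaches weighing via titration → incubation → weighing.
No chain forces centrifuging (or any of the others) ahead of weighing.
That's cooling, heating, incubation, rinsing, and titration — 5 in all.

5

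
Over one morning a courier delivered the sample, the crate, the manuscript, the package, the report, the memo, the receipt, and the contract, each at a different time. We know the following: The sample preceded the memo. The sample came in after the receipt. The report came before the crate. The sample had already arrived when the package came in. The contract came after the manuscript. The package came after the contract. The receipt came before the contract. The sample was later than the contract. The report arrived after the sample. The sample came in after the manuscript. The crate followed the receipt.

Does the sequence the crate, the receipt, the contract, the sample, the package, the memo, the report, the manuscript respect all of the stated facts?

The constraints require the receipt before the crate, but in the proposed sequence the crate appears ahead of the receipt. That one violation is enough.

no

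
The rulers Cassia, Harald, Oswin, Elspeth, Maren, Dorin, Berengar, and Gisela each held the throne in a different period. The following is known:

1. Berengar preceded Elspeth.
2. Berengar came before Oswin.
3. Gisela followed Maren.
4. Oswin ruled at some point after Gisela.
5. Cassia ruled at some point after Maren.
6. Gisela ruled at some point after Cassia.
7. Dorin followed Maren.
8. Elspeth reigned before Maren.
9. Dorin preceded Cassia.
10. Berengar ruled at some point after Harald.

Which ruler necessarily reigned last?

Every other ruler has a chain of constraints placing them before Oswin, so Oswin is last.

Oswin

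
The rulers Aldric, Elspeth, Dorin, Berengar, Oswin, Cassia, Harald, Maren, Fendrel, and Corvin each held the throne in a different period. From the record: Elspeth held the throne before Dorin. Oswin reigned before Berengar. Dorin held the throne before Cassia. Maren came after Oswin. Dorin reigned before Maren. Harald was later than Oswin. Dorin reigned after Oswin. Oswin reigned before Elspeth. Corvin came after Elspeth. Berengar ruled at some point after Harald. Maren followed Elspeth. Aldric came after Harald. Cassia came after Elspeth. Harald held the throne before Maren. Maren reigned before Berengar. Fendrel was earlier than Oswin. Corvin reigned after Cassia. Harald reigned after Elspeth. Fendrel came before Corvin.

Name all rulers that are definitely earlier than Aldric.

Elspeth, Fendrel, Harald, Oswin

Directly stated before Aldric: Harald.
Elspeth reaches Aldric via Elspeth → Harald → Aldric.
Fendrel reaches Aldric via Fendrel → Oswin → Harald → Aldric.
Oswin reaches Aldric via Oswin → Harald → Aldric.
No chain forces Dorin (or any of the others) ahead of Aldric.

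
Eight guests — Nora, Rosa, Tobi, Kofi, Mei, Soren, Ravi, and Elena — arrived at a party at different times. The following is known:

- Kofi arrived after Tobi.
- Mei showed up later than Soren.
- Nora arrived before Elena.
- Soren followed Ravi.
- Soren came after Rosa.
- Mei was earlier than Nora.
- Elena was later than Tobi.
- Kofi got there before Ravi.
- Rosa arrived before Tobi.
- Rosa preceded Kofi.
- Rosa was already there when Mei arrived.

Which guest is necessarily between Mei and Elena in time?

Tracing the constraints gives Mei → Nora → Elena, so Nora sits after Mei and before Elena.
No other guest is forced both after Mei and before Elena.

Nora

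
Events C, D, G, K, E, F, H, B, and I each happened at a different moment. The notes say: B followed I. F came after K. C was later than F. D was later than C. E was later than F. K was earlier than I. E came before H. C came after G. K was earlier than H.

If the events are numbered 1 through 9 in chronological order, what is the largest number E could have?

8

E must come before H — 1 event forced after it.
Everything else can be placed before E in some valid order, so E can sit as late as position 9 − 1 = 8.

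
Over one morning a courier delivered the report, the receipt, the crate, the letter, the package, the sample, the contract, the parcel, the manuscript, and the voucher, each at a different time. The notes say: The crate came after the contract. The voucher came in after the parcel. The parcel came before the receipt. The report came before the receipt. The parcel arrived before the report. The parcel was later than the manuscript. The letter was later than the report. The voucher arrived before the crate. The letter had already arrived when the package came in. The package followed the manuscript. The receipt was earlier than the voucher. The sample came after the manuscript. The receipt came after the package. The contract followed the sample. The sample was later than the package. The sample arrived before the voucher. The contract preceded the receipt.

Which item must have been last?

Every other item has a chain of constraints placing it before the crate, so the crate is last.

the crate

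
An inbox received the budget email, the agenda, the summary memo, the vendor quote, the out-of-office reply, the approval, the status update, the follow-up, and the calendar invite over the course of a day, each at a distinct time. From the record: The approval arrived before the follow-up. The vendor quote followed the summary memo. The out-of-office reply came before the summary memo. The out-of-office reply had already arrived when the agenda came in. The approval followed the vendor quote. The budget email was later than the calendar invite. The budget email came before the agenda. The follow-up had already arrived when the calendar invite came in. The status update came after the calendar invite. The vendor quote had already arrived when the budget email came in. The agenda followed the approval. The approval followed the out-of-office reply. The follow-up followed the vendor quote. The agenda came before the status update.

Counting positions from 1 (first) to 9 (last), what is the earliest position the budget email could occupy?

7

The approval, the calendar invite, the follow-up, the out-of-office reply, the summary memo, and the vendor quote must all come before the budget email — 6 forced predecessors.
Nothing else is forced ahead of the budget email, so its earliest slot is position 6 + 1 = 7.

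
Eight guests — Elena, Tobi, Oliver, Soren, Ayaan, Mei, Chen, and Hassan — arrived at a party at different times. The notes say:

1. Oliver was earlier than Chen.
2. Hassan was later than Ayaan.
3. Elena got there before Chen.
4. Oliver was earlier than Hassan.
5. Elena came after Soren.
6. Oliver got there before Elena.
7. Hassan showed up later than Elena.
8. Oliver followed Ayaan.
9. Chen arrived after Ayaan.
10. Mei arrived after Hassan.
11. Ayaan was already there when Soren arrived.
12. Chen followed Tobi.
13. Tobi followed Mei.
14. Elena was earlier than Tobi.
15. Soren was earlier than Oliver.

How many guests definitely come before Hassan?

4

Directly stated before Hassan: Ayaan, Elena, and Oliver.
Soren reaches Hassan via Soren → Elena → Hassan.
No chain forces Chen (or any of the others) ahead of Hassan.
That's Ayaan, Elena, Oliver, and Soren — 4 in all.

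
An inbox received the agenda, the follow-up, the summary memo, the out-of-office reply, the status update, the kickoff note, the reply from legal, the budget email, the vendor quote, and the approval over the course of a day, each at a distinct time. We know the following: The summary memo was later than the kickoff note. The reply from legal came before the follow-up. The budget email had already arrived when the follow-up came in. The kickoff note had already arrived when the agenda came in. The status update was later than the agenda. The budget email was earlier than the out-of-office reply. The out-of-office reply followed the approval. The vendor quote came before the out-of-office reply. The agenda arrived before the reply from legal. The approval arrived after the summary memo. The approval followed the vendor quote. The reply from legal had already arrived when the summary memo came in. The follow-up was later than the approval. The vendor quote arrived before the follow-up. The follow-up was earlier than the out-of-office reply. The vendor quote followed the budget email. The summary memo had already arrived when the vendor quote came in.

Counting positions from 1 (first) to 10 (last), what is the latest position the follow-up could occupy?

9

The follow-up must come before the out-of-office reply — 1 message forced after it.
Everything else can be placed before the follow-up in some valid order, so the follow-up can sit as late as position 10 − 1 = 9.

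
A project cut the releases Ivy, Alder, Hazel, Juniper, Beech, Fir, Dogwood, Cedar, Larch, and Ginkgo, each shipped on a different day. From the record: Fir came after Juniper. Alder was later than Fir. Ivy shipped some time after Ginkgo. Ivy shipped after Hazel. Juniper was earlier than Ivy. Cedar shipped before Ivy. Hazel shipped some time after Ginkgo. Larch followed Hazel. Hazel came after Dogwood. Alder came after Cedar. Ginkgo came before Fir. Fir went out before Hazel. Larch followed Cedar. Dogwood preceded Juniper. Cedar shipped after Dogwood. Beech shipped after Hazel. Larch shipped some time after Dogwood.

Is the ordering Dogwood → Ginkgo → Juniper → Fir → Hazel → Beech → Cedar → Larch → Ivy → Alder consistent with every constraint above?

yes

Check each stated constraint against the proposed order — e.g. Dogwood is ahead of Larch; Ginkgo is ahead of Ivy. Every pair is in the required order; nothing is violated.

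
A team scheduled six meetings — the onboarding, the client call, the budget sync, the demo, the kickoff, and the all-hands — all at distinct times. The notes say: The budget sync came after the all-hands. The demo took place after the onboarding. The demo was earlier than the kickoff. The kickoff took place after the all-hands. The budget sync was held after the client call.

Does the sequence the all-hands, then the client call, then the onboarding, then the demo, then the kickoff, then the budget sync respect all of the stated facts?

yes

Check each stated constraint against the proposed order — e.g. the all-hands is ahead of the kickoff; the all-hands is ahead of the budget sync. Every pair is in the required order; nothing is violated.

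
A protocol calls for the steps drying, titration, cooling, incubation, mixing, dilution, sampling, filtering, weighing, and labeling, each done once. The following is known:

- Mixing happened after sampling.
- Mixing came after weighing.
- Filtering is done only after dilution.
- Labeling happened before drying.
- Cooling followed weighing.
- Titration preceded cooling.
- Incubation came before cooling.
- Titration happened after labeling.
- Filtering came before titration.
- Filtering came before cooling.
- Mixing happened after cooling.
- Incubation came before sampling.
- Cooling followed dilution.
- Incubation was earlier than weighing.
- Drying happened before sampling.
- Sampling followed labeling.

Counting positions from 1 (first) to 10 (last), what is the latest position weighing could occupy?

Weighing must come before cooling and mixing — 2 steps forced after it.
Everything else can be placed before weighing in some valid order, so weighing can sit as late as position 10 − 2 = 8.

8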